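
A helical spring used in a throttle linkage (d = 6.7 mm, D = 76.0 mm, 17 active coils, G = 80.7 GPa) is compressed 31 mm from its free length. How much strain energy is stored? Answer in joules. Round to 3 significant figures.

1.31 J

k = Gd⁴/(8D³N_a) = (80.7×10³)(6.7⁴)/(8·76.0³·17) = 2.7239 N/mm
U = ½kδ² = 0.5 × 2.7239 × 31² = 1308.8 N·mm = 1.3088 J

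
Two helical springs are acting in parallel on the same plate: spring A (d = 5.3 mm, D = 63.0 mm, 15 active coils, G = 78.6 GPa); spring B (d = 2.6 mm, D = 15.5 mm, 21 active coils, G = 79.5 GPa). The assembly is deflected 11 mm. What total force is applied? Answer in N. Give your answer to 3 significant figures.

k_A = Gd⁴/(8D³N_a) = (78.6×10³)(5.3⁴)/(8·63.0³·15) = 2.0669 N/mm
k_B = Gd⁴/(8D³N_a) = (79.5×10³)(2.6⁴)/(8·15.5³·21) = 5.8071 N/mm
Parallel: k_eq = 2.0669 + 5.8071 = 7.874 N/mm
F = k_eq·δ = 7.874·11 = 86.614 N

86.6 N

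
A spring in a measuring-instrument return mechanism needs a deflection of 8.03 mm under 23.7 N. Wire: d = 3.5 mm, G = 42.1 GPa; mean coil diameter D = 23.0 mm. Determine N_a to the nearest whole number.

22

Required rate k = F/δ = 23.7/8.03 = 2.9514 N/mm
N_a = Gd⁴/(8D³k) = (42.1×10³ × 3.5⁴)/(8 × 23.0³ × 2.9514)
    = 6.31763e+06 / 287281 = 21.99 → 22 coils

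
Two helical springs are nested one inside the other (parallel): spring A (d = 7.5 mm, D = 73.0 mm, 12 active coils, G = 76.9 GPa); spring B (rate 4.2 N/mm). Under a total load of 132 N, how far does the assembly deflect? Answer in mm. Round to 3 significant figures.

12.3 mm

k_A = Gd⁴/(8D³N_a) = (76.9×10³)(7.5⁴)/(8·73.0³·12) = 6.5153 N/mm
Parallel: k_eq = 6.5153 + 4.2 = 10.715 N/mm
δ = F/k_eq = 132/10.715 = 12.319 mm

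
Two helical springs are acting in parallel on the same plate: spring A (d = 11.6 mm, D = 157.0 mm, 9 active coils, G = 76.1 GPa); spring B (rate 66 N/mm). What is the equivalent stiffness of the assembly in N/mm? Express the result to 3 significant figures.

k_A = Gd⁴/(8D³N_a) = (76.1×10³)(11.6⁴)/(8·157.0³·9) = 4.9452 N/mm
Parallel: k_eq = 4.9452 + 66 = 70.945 N/mm

70.9 N/mm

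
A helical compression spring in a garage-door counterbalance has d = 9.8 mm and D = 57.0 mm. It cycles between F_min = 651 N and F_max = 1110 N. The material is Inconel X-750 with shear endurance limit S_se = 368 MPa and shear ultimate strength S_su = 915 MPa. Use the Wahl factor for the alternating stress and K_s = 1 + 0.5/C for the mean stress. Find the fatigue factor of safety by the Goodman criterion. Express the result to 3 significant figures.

C = D/d = 57.0/9.8 = 5.8163; K_W = (4C−1)/(4C−4)+0.615/C = 1.2615; K_s = 1+0.5/C = 1.0860
F_a = (F_max−F_min)/2 = 229.5 N; F_m = (F_max+F_min)/2 = 880.5 N
τ_a = K_W·8F_aD/(πd³) = 1.2615 × 35.393 = 44.647 MPa
τ_m = K_s·8F_mD/(πd³) = 1.0860 × 135.79 = 147.46 MPa
Goodman: 1/n_f = τ_a/S_se + τ_m/S_su = 44.647/368 + 147.46/915 = 0.12132 + 0.16116 = 0.28248
n_f = 1/0.28248 = 3.54

3.54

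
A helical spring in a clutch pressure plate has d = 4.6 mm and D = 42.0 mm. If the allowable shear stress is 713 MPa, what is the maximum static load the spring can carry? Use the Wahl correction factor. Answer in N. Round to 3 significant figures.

C = D/d = 42.0/4.6 = 9.1304
K_W = (4C−1)/(4C−4) + 0.615/C = 35.522/32.522 + 0.0674 = 1.1596
τ_max = K·8FD/(πd³) → F_max = τ_allow·πd³/(8DK)
F_max = 713·π·4.6³/(8·42.0·1.1596) = 2.1803e+05/389.63 = 559.58 N

560 N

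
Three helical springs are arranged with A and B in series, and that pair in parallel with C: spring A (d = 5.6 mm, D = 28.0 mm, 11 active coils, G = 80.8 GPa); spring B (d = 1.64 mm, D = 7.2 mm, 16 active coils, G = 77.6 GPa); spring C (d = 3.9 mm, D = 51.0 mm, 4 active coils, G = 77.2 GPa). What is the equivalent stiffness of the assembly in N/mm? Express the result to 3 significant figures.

13.3 N/mm

k_A = Gd⁴/(8D³N_a) = (80.8×10³)(5.6⁴)/(8·28.0³·11) = 41.135 N/mm
k_B = Gd⁴/(8D³N_a) = (77.6×10³)(1.64⁴)/(8·7.2³·16) = 11.75 N/mm
k_C = Gd⁴/(8D³N_a) = (77.2×10³)(3.9⁴)/(8·51.0³·4) = 4.2074 N/mm
Springs A,B series: k_AB = 1/(1/41.135+1/11.75) = 9.1392 N/mm; parallel with C: k_eq = 9.1392+4.2074 = 13.347 N/mm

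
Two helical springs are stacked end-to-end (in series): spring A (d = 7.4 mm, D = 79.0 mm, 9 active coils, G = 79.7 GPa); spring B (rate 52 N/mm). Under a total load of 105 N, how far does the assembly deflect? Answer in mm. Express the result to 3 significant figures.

k_A = Gd⁴/(8D³N_a) = (79.7×10³)(7.4⁴)/(8·79.0³·9) = 6.7324 N/mm
Series: 1/k_eq = 1/6.7324 + 1/52 = 0.16777; k_eq = 5.9607 N/mm
δ = F/k_eq = 105/5.9607 = 17.615 mm

17.6 mm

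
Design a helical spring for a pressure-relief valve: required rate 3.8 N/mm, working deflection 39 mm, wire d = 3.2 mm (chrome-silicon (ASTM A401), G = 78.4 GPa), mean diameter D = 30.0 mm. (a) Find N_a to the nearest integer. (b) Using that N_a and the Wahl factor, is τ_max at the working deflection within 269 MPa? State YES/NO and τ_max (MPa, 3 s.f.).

N_a = Gd⁴/(8D³k) = (78.4×10³)(3.2⁴)/(8·30.0³·3.8) = 10.02 → N_a = 10
Actual rate k = Gd⁴/(8D³·10) = 3.8059 N/mm
Working load F = kδ = 3.8059·39 = 148.43 N
C = 30.0/3.2 = 9.3750; K_W = (4C−1)/(4C−4)+0.615/C = 1.1552
τ_max = K_W·8FD/(πd³) = 1.1552·346.05 = 399.74 MPa
τ_max > 269 MPa → exceeds allowable

(a) 10 coils; (b) NO, τ_max = 400 MPa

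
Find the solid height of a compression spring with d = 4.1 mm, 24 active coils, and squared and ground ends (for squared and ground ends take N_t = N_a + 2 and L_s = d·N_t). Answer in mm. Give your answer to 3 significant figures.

squared and ground ends: N_t = N_a + 2 = 24 + 2 = 26
L_s = d·N_t = 4.1 × 26 = 106.6 mm

107 mm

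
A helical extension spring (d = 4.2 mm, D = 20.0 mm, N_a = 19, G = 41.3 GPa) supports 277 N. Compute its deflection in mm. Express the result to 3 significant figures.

26.2 mm

k = Gd⁴/(8D³N_a) = (41.3×10³)(4.2⁴)/(8·20.0³·19) = 10.569 N/mm
δ = F/k = 277 / 10.569 = 26.21 mm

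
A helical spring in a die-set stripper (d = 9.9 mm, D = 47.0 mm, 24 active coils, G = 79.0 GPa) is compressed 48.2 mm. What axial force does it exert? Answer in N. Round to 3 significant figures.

k = Gd⁴/(8D³N_a) = (79.0×10³)(9.9⁴)/(8·47.0³·24) = 38.069 N/mm
F = k·δ = 38.069 × 48.2 = 1834.9 N

1830 N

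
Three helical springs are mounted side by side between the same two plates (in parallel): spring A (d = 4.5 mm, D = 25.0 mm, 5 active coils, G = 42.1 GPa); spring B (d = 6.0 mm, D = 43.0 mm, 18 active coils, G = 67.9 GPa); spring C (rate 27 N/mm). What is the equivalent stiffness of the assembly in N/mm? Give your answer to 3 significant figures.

62.3 N/mm

k_A = Gd⁴/(8D³N_a) = (42.1×10³)(4.5⁴)/(8·25.0³·5) = 27.622 N/mm
k_B = Gd⁴/(8D³N_a) = (67.9×10³)(6.0⁴)/(8·43.0³·18) = 7.6861 N/mm
Parallel: k_eq = 27.622 + 7.6861 + 27 = 62.308 N/mm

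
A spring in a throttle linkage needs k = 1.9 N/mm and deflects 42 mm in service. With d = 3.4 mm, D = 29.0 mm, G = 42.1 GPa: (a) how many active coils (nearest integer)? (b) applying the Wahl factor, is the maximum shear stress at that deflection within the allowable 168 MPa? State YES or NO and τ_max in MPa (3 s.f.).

N_a = Gd⁴/(8D³k) = (42.1×10³)(3.4⁴)/(8·29.0³·1.9) = 15.18 → N_a = 15
Actual rate k = Gd⁴/(8D³·15) = 1.9223 N/mm
Working load F = kδ = 1.9223·42 = 80.737 N
C = 29.0/3.4 = 8.5294; K_W = (4C−1)/(4C−4)+0.615/C = 1.1717
τ_max = K_W·8FD/(πd³) = 1.1717·151.7 = 177.74 MPa
τ_max > 168 MPa → exceeds allowable

(a) 15 coils; (b) NO, τ_max = 178 MPa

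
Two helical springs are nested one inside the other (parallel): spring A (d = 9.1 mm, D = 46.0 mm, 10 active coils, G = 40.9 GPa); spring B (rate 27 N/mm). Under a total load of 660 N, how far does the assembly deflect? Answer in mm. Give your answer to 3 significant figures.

k_A = Gd⁴/(8D³N_a) = (40.9×10³)(9.1⁴)/(8·46.0³·10) = 36.018 N/mm
Parallel: k_eq = 36.018 + 27 = 63.018 N/mm
δ = F/k_eq = 660/63.018 = 10.473 mm

10.5 mm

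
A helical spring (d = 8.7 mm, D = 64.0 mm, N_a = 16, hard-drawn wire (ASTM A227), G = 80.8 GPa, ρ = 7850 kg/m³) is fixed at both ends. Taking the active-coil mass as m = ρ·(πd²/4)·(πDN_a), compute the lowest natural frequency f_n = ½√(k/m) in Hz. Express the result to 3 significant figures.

47.9 Hz

k = Gd⁴/(8D³N_a) = (80.8×10³)(8.7⁴)/(8·64.0³·16) = 13.796 N/mm = 13796 N/m
Wire length L = πDN_a = π·64.0·16 = 3217 mm
m = ρ·(πd²/4)·L = 7850 × 59.447×10⁻⁶ m² × 3.217 m = 1.5012 kg
f_n = ½√(k/m) = 0.5·√(13796/1.5012) = 0.5·√(9189.5) = 47.931 Hz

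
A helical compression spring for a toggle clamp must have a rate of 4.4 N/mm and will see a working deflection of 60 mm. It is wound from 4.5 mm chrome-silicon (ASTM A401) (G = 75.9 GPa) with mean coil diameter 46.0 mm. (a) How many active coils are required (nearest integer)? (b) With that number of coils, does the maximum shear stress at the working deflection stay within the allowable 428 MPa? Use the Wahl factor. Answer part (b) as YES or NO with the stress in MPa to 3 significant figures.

N_a = Gd⁴/(8D³k) = (75.9×10³)(4.5⁴)/(8·46.0³·4.4) = 9.084 → N_a = 9
Actual rate k = Gd⁴/(8D³·9) = 4.4411 N/mm
Working load F = kδ = 4.4411·60 = 266.46 N
C = 46.0/4.5 = 10.2222; K_W = (4C−1)/(4C−4)+0.615/C = 1.1415
τ_max = K_W·8FD/(πd³) = 1.1415·342.53 = 390.99 MPa
τ_max ≤ 428 MPa → acceptable

(a) 9 coils; (b) YES, τ_max = 391 MPa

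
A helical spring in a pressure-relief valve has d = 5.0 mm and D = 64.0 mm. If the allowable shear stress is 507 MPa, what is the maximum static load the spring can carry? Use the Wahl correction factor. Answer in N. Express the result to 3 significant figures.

350 N

C = D/d = 64.0/5.0 = 12.8000
K_W = (4C−1)/(4C−4) + 0.615/C = 50.200/47.200 + 0.0480 = 1.1116
τ_max = K·8FD/(πd³) → F_max = τ_allow·πd³/(8DK)
F_max = 507·π·5.0³/(8·64.0·1.1116) = 1.991e+05/569.14 = 349.82 N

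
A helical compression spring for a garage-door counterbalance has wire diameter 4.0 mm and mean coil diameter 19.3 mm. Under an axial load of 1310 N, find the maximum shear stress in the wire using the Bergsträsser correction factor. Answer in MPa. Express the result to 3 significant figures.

1310 MPa

Spring index C = D/d = 19.3/4.0 = 4.8250
K_B = (4C+2)/(4C−3) = 21.300/16.300 = 1.3067
τ₀ = 8FD/(πd³) = 8·1310·19.3/(π·4.0³) = 202264/201.06 = 1006 MPa
τ_max = K·τ₀ = 1.3067 × 1006 = 1314.6 MPa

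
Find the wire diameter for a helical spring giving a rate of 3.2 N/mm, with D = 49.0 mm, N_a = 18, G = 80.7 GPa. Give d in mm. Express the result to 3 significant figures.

d = (8D³N_a·k / G)^(1/4) = (8·49.0³·18·3.2 / (80.7×10³))^0.25
  = (671.78)^0.25 = 5.0910 mm

5.09 mm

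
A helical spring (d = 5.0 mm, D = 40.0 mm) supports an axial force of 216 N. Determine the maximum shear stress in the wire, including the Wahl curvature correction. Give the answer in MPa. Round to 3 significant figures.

Spring index C = D/d = 40.0/5.0 = 8.0000
K_W = (4C−1)/(4C−4) + 0.615/C = 31.000/28.000 + 0.0769 = 1.1840
τ₀ = 8FD/(πd³) = 8·216·40.0/(π·5.0³) = 69120/392.7 = 176.01 MPa
τ_max = K·τ₀ = 1.1840 × 176.01 = 208.4 MPa

208 MPa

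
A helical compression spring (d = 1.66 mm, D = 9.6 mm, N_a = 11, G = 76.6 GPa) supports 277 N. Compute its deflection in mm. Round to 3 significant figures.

k = Gd⁴/(8D³N_a) = (76.6×10³)(1.66⁴)/(8·9.6³·11) = 7.4708 N/mm
δ = F/k = 277 / 7.4708 = 37.078 mm

37.1 mm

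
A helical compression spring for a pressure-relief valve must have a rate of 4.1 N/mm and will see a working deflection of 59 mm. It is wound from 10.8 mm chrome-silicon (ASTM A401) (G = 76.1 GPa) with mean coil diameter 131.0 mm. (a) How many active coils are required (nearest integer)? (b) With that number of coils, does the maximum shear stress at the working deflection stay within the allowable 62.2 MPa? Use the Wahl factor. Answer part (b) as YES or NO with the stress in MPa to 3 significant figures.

(a) 14 coils; (b) NO, τ_max = 71.8 MPa

N_a = Gd⁴/(8D³k) = (76.1×10³)(10.8⁴)/(8·131.0³·4.1) = 14.04 → N_a = 14
Actual rate k = Gd⁴/(8D³·14) = 4.1119 N/mm
Working load F = kδ = 4.1119·59 = 242.61 N
C = 131.0/10.8 = 12.1296; K_W = (4C−1)/(4C−4)+0.615/C = 1.1181
τ_max = K_W·8FD/(πd³) = 1.1181·64.245 = 71.832 MPa
τ_max > 62.2 MPa → exceeds allowable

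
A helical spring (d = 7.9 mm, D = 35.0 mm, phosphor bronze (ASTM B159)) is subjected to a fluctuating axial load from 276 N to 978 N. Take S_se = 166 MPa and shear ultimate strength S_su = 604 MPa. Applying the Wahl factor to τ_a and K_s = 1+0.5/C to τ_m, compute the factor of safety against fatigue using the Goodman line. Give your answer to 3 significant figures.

C = D/d = 35.0/7.9 = 4.4304; K_W = (4C−1)/(4C−4)+0.615/C = 1.3574; K_s = 1+0.5/C = 1.1129
F_a = (F_max−F_min)/2 = 351 N; F_m = (F_max+F_min)/2 = 627 N
τ_a = K_W·8F_aD/(πd³) = 1.3574 × 63.45 = 86.131 MPa
τ_m = K_s·8F_mD/(πd³) = 1.1129 × 113.34 = 126.13 MPa
Goodman: 1/n_f = τ_a/S_se + τ_m/S_su = 86.131/166 + 126.13/604 = 0.51886 + 0.20883 = 0.72769
n_f = 1/0.72769 = 1.374

1.37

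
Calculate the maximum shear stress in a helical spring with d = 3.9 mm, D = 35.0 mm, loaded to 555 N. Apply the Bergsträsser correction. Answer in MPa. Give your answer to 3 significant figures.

Spring index C = D/d = 35.0/3.9 = 8.9744
K_B = (4C+2)/(4C−3) = 37.897/32.897 = 1.1520
τ₀ = 8FD/(πd³) = 8·555·35.0/(π·3.9³) = 155400/186.36 = 833.89 MPa
τ_max = K·τ₀ = 1.1520 × 833.89 = 960.63 MPa

961 MPa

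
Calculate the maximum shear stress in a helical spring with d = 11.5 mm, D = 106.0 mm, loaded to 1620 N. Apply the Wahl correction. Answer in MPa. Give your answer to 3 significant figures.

333 MPa

Spring index C = D/d = 106.0/11.5 = 9.2174
K_W = (4C−1)/(4C−4) + 0.615/C = 35.870/32.870 + 0.0667 = 1.1580
τ₀ = 8FD/(πd³) = 8·1620·106.0/(π·11.5³) = 1.37376e+06/4778 = 287.52 MPa
τ_max = K·τ₀ = 1.1580 × 287.52 = 332.95 MPa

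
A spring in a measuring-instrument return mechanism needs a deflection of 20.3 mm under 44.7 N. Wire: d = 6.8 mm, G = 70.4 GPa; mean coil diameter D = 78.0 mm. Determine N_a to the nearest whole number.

18

Required rate k = F/δ = 44.7/20.3 = 2.202 N/mm
N_a = Gd⁴/(8D³k) = (70.4×10³ × 6.8⁴)/(8 × 78.0³ × 2.202)
    = 1.50525e+08 / 8.3596e+06 = 18.01 → 18 coils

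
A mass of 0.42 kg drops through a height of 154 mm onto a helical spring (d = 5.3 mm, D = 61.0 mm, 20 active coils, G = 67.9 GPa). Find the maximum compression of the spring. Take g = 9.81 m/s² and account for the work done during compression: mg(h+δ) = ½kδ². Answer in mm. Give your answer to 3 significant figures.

k = Gd⁴/(8D³N_a) = (67.9×10³)(5.3⁴)/(8·61.0³·20) = 1.4752 N/mm
W = mg = 0.42 × 9.81 = 4.1202 N
½kδ² − Wδ − Wh = 0 → δ = (W + √(W² + 2kWh))/k
δ = (4.1202 + √(16.976 + 1872.12))/1.4752 = (4.1202 + 43.464)/1.4752 = 32.255 mm

32.3 mm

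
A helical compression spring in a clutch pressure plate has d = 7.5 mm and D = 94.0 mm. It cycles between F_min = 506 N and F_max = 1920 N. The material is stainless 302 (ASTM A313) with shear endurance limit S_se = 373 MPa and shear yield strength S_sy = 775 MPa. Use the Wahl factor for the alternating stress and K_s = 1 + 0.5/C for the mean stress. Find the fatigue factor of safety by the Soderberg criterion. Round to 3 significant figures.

0.471

C = D/d = 94.0/7.5 = 12.5333; K_W = (4C−1)/(4C−4)+0.615/C = 1.1141; K_s = 1+0.5/C = 1.0399
F_a = (F_max−F_min)/2 = 707 N; F_m = (F_max+F_min)/2 = 1213 N
τ_a = K_W·8F_aD/(πd³) = 1.1141 × 401.15 = 446.92 MPa
τ_m = K_s·8F_mD/(πd³) = 1.0399 × 688.25 = 715.7 MPa
Soderberg: 1/n_f = τ_a/S_se + τ_m/S_sy = 446.92/373 + 715.7/775 = 1.19817 + 0.92349 = 2.1217
n_f = 1/2.1217 = 0.4713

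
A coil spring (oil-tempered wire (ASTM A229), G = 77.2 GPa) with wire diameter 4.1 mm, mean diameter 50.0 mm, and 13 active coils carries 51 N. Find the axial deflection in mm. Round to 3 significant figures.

30.4 mm

k = Gd⁴/(8D³N_a) = (77.2×10³)(4.1⁴)/(8·50.0³·13) = 1.6781 N/mm
δ = F/k = 51 / 1.6781 = 30.392 mm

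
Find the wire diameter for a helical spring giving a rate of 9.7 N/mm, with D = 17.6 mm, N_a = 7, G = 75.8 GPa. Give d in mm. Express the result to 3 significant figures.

d = (8D³N_a·k / G)^(1/4) = (8·17.6³·7·9.7 / (75.8×10³))^0.25
  = (39.069)^0.25 = 2.5001 mm

2.50 mm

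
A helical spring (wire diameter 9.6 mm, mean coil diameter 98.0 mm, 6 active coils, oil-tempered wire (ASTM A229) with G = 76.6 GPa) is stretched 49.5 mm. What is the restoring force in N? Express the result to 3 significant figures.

k = Gd⁴/(8D³N_a) = (76.6×10³)(9.6⁴)/(8·98.0³·6) = 14.401 N/mm
F = k·δ = 14.401 × 49.5 = 712.85 N

713 N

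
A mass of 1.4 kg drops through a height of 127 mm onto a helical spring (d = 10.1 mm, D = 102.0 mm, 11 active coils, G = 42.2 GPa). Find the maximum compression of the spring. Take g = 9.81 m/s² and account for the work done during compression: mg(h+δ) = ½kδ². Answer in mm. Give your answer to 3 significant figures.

k = Gd⁴/(8D³N_a) = (42.2×10³)(10.1⁴)/(8·102.0³·11) = 4.7023 N/mm
W = mg = 1.4 × 9.81 = 13.734 N
½kδ² − Wδ − Wh = 0 → δ = (W + √(W² + 2kWh))/k
δ = (13.734 + √(188.62 + 16403.8))/4.7023 = (13.734 + 128.81)/4.7023 = 30.314 mm

30.3 mm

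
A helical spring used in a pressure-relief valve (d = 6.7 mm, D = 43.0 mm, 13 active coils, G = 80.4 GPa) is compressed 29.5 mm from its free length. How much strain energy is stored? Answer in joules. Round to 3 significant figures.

8.53 J

k = Gd⁴/(8D³N_a) = (80.4×10³)(6.7⁴)/(8·43.0³·13) = 19.594 N/mm
U = ½kδ² = 0.5 × 19.594 × 29.5² = 8525.7 N·mm = 8.5257 J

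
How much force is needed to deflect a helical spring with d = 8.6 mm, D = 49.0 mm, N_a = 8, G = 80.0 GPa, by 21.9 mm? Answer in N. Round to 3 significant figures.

1270 N

k = Gd⁴/(8D³N_a) = (80.0×10³)(8.6⁴)/(8·49.0³·8) = 58.119 N/mm
F = k·δ = 58.119 × 21.9 = 1272.8 N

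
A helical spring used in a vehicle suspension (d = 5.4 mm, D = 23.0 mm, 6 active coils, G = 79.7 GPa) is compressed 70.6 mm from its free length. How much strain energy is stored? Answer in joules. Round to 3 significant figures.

289 J

k = Gd⁴/(8D³N_a) = (79.7×10³)(5.4⁴)/(8·23.0³·6) = 116.04 N/mm
U = ½kδ² = 0.5 × 116.04 × 70.6² = 2.8919e+05 N·mm = 289.19 J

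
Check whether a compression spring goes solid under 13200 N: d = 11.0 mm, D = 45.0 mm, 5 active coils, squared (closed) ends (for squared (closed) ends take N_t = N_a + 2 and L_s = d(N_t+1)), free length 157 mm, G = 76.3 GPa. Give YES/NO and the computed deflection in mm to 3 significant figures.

NO, δ = 43.1 mm

k = Gd⁴/(8D³N_a) = (76.3×10³)(11.0⁴)/(8·45.0³·5) = 306.48 N/mm
N_t = 7; L_s = 11.0·8 = 88 mm; δ_solid = L₀ − L_s = 157 − 88 = 69 mm
δ = F/k = 13200/306.48 = 43.07 mm
δ < δ_solid → spring does not go solid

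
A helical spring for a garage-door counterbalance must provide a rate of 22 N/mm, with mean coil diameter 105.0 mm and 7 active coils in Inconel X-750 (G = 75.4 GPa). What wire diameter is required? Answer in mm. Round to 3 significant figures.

11.7 mm

d = (8D³N_a·k / G)^(1/4) = (8·105.0³·7·22 / (75.4×10³))^0.25
  = (18915)^0.25 = 11.7274 mm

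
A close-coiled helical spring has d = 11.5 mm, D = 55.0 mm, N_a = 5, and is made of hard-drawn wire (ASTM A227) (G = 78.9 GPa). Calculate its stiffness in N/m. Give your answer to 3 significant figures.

207000 N/m

k = Gd⁴/(8D³N_a) = (78.9×10³ × 11.5⁴) / (8 × 55.0³ × 5)
  = 1.37997e+09 / 6.655e+06 = 207.36 N/mm = 2.0736e+05 N/m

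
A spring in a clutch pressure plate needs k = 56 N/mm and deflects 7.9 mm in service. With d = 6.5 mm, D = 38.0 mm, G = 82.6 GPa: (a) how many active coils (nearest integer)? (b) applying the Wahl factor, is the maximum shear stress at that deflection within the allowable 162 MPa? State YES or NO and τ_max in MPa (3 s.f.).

N_a = Gd⁴/(8D³k) = (82.6×10³)(6.5⁴)/(8·38.0³·56) = 5.998 → N_a = 6
Actual rate k = Gd⁴/(8D³·6) = 55.981 N/mm
Working load F = kδ = 55.981·7.9 = 442.25 N
C = 38.0/6.5 = 5.8462; K_W = (4C−1)/(4C−4)+0.615/C = 1.2600
τ_max = K_W·8FD/(πd³) = 1.2600·155.83 = 196.34 MPa
τ_max > 162 MPa → exceeds allowable

(a) 6 coils; (b) NO, τ_max = 196 MPa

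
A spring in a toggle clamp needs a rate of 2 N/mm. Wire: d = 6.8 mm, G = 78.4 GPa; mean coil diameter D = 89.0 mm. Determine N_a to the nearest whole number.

15

N_a = Gd⁴/(8D³k) = (78.4×10³ × 6.8⁴)/(8 × 89.0³ × 2)
    = 1.6763e+08 / 1.12795e+07 = 14.86 → 15 coils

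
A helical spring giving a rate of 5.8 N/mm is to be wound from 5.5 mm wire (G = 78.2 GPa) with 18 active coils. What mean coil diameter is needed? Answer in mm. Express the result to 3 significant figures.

44.1 mm

D = (Gd⁴/(8N_a·k))^(1/3) = (78.2×10³·5.5⁴/(8·18·5.8))^(1/3)
  = (85677.5)^(1/3) = 44.0848 mm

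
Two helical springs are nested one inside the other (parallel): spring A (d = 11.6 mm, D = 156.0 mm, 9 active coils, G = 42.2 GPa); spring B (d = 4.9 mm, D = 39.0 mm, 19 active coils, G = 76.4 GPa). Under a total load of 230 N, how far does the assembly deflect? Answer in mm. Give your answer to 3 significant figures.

29.9 mm

k_A = Gd⁴/(8D³N_a) = (42.2×10³)(11.6⁴)/(8·156.0³·9) = 2.7954 N/mm
k_B = Gd⁴/(8D³N_a) = (76.4×10³)(4.9⁴)/(8·39.0³·19) = 4.8847 N/mm
Parallel: k_eq = 2.7954 + 4.8847 = 7.6801 N/mm
δ = F/k_eq = 230/7.6801 = 29.948 mm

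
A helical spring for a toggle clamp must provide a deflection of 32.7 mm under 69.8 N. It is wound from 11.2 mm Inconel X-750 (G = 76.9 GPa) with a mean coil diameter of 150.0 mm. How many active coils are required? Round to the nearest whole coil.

Required rate k = F/δ = 69.8/32.7 = 2.1346 N/mm
N_a = Gd⁴/(8D³k) = (76.9×10³ × 11.2⁴)/(8 × 150.0³ × 2.1346)
    = 1.21004e+09 / 5.7633e+07 = 21 → 21 coils

21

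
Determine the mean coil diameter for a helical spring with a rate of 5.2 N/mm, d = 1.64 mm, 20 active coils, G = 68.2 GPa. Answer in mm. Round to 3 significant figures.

8.40 mm

D = (Gd⁴/(8N_a·k))^(1/3) = (68.2×10³·1.64⁴/(8·20·5.2))^(1/3)
  = (592.975)^(1/3) = 8.4013 mm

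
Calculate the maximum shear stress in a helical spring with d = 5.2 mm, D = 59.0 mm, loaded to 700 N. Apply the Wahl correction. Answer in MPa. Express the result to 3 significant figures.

843 MPa

Spring index C = D/d = 59.0/5.2 = 11.3462
K_W = (4C−1)/(4C−4) + 0.615/C = 44.385/41.385 + 0.0542 = 1.1267
τ₀ = 8FD/(πd³) = 8·700·59.0/(π·5.2³) = 330400/441.73 = 747.96 MPa
τ_max = K·τ₀ = 1.1267 × 747.96 = 842.73 MPa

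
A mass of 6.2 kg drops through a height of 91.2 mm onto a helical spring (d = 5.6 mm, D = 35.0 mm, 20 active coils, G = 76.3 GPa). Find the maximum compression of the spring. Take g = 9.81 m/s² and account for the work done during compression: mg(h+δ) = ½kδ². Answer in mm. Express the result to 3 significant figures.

k = Gd⁴/(8D³N_a) = (76.3×10³)(5.6⁴)/(8·35.0³·20) = 10.938 N/mm
W = mg = 6.2 × 9.81 = 60.822 N
½kδ² − Wδ − Wh = 0 → δ = (W + √(W² + 2kWh))/k
δ = (60.822 + √(3699.3 + 121350))/10.938 = (60.822 + 353.62)/10.938 = 37.889 mm

37.9 mm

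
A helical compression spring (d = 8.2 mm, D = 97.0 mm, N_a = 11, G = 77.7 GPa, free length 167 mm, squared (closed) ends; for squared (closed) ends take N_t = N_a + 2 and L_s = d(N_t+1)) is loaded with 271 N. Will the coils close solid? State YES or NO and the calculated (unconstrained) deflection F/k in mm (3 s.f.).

YES, δ = 62.0 mm

k = Gd⁴/(8D³N_a) = (77.7×10³)(8.2⁴)/(8·97.0³·11) = 4.374 N/mm
N_t = 13; L_s = 8.2·14 = 114.8 mm; δ_solid = L₀ − L_s = 167 − 114.8 = 52.2 mm
δ = F/k = 271/4.374 = 61.957 mm
δ ≥ δ_solid → spring goes solid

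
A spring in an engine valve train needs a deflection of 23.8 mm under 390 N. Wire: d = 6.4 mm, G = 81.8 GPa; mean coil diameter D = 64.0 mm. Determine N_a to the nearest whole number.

Required rate k = F/δ = 390/23.8 = 16.387 N/mm
N_a = Gd⁴/(8D³k) = (81.8×10³ × 6.4⁴)/(8 × 64.0³ × 16.387)
    = 1.37238e+08 / 3.43651e+07 = 3.994 → 4 coils

4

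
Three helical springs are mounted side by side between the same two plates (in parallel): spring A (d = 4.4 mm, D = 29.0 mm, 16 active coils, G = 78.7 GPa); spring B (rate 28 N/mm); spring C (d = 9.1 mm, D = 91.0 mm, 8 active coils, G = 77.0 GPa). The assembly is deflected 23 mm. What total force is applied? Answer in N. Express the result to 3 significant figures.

1110 N

k_A = Gd⁴/(8D³N_a) = (78.7×10³)(4.4⁴)/(8·29.0³·16) = 9.4489 N/mm
k_C = Gd⁴/(8D³N_a) = (77.0×10³)(9.1⁴)/(8·91.0³·8) = 10.948 N/mm
Parallel: k_eq = 9.4489 + 28 + 10.948 = 48.397 N/mm
F = k_eq·δ = 48.397·23 = 1113.1 N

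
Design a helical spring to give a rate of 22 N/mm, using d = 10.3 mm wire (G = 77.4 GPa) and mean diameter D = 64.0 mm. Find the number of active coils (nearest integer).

19

N_a = Gd⁴/(8D³k) = (77.4×10³ × 10.3⁴)/(8 × 64.0³ × 22)
    = 8.71144e+08 / 4.61373e+07 = 18.88 → 19 coils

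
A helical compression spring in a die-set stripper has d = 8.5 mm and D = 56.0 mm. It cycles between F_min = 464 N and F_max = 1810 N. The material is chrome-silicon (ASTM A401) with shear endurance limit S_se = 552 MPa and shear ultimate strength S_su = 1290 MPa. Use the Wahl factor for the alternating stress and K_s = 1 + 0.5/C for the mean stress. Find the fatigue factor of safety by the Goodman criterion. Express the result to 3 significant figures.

C = D/d = 56.0/8.5 = 6.5882; K_W = (4C−1)/(4C−4)+0.615/C = 1.2276; K_s = 1+0.5/C = 1.0759
F_a = (F_max−F_min)/2 = 673 N; F_m = (F_max+F_min)/2 = 1137 N
τ_a = K_W·8F_aD/(πd³) = 1.2276 × 156.27 = 191.84 MPa
τ_m = K_s·8F_mD/(πd³) = 1.0759 × 264.02 = 284.05 MPa
Goodman: 1/n_f = τ_a/S_se + τ_m/S_su = 191.84/552 + 284.05/1290 = 0.34753 + 0.22020 = 0.56772
n_f = 1/0.56772 = 1.761

1.76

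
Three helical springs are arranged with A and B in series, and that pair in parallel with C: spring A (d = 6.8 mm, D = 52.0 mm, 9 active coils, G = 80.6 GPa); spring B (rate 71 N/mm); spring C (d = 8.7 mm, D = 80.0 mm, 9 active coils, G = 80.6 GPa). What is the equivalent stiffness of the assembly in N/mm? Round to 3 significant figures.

26.3 N/mm

k_A = Gd⁴/(8D³N_a) = (80.6×10³)(6.8⁴)/(8·52.0³·9) = 17.023 N/mm
k_C = Gd⁴/(8D³N_a) = (80.6×10³)(8.7⁴)/(8·80.0³·9) = 12.526 N/mm
Springs A,B series: k_AB = 1/(1/17.023+1/71) = 13.731 N/mm; parallel with C: k_eq = 13.731+12.526 = 26.257 N/mm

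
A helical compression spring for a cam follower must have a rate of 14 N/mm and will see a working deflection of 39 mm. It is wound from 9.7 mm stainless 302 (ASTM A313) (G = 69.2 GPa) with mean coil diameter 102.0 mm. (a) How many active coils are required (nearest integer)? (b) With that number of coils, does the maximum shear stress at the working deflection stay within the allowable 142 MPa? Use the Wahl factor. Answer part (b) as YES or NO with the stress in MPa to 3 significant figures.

N_a = Gd⁴/(8D³k) = (69.2×10³)(9.7⁴)/(8·102.0³·14) = 5.154 → N_a = 5
Actual rate k = Gd⁴/(8D³·5) = 14.432 N/mm
Working load F = kδ = 14.432·39 = 562.86 N
C = 102.0/9.7 = 10.5155; K_W = (4C−1)/(4C−4)+0.615/C = 1.1373
τ_max = K_W·8FD/(πd³) = 1.1373·160.19 = 182.18 MPa
τ_max > 142 MPa → exceeds allowable

(a) 5 coils; (b) NO, τ_max = 182 MPa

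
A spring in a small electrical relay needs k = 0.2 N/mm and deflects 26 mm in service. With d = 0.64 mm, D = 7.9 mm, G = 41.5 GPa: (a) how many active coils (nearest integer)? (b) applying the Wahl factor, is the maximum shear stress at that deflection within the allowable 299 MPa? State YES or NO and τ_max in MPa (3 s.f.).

(a) 9 coils; (b) NO, τ_max = 437 MPa

N_a = Gd⁴/(8D³k) = (41.5×10³)(0.64⁴)/(8·7.9³·0.2) = 8.826 → N_a = 9
Actual rate k = Gd⁴/(8D³·9) = 0.19613 N/mm
Working load F = kδ = 0.19613·26 = 5.0995 N
C = 7.9/0.64 = 12.3438; K_W = (4C−1)/(4C−4)+0.615/C = 1.1159
τ_max = K_W·8FD/(πd³) = 1.1159·391.34 = 436.71 MPa
τ_max > 299 MPa → exceeds allowable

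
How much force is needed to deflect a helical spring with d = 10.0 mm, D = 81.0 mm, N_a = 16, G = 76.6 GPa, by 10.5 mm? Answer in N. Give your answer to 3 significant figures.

k = Gd⁴/(8D³N_a) = (76.6×10³)(10.0⁴)/(8·81.0³·16) = 11.261 N/mm
F = k·δ = 11.261 × 10.5 = 118.24 N

118 N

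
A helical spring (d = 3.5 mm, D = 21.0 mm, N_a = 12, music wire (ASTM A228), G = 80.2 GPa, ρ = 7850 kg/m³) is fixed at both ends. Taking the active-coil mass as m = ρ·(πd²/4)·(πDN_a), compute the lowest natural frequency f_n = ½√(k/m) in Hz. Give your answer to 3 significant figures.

k = Gd⁴/(8D³N_a) = (80.2×10³)(3.5⁴)/(8·21.0³·12) = 13.537 N/mm = 13537 N/m
Wire length L = πDN_a = π·21.0·12 = 791.68 mm
m = ρ·(πd²/4)·L = 7850 × 9.6211×10⁻⁶ m² × 0.79168 m = 0.059792 kg
f_n = ½√(k/m) = 0.5·√(13537/0.059792) = 0.5·√(2.264e+05) = 237.91 Hz

238 Hz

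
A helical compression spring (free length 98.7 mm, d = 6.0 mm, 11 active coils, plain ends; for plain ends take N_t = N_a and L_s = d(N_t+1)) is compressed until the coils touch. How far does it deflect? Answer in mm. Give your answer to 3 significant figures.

N_t = 11; L_s = 6.0·12 = 72 mm
δ_solid = L₀ − L_s = 98.7 − 72 = 26.7 mm

26.7 mm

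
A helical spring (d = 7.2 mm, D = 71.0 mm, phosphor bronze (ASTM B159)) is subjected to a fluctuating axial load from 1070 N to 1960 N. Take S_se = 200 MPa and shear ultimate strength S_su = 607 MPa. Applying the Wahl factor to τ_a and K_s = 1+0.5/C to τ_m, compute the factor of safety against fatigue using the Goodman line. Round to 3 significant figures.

C = D/d = 71.0/7.2 = 9.8611; K_W = (4C−1)/(4C−4)+0.615/C = 1.1470; K_s = 1+0.5/C = 1.0507
F_a = (F_max−F_min)/2 = 445 N; F_m = (F_max+F_min)/2 = 1515 N
τ_a = K_W·8F_aD/(πd³) = 1.1470 × 215.56 = 247.24 MPa
τ_m = K_s·8F_mD/(πd³) = 1.0507 × 733.86 = 771.07 MPa
Goodman: 1/n_f = τ_a/S_se + τ_m/S_su = 247.24/200 + 771.07/607 = 1.23622 + 1.27030 = 2.5065
n_f = 1/2.5065 = 0.399

0.399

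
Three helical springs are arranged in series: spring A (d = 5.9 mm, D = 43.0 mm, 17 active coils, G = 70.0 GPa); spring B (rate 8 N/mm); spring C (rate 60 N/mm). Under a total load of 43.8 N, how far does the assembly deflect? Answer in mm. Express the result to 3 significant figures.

11.8 mm

k_A = Gd⁴/(8D³N_a) = (70.0×10³)(5.9⁴)/(8·43.0³·17) = 7.8444 N/mm
Series: 1/k_eq = 1/7.8444 + 1/8 + 1/60 = 0.26915; k_eq = 3.7155 N/mm
δ = F/k_eq = 43.8/3.7155 = 11.789 mm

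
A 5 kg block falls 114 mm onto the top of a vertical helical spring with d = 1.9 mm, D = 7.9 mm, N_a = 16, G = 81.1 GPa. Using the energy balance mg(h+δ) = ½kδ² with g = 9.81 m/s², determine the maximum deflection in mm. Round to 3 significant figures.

k = Gd⁴/(8D³N_a) = (81.1×10³)(1.9⁴)/(8·7.9³·16) = 16.747 N/mm
W = mg = 5 × 9.81 = 49.05 N
½kδ² − Wδ − Wh = 0 → δ = (W + √(W² + 2kWh))/k
δ = (49.05 + √(2405.9 + 187291))/16.747 = (49.05 + 435.54)/16.747 = 28.936 mm

28.9 mm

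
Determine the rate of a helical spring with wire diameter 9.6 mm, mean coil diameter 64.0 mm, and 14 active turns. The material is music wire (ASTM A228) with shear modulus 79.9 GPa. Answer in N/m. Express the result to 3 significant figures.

23100 N/m

k = Gd⁴/(8D³N_a) = (79.9×10³ × 9.6⁴) / (8 × 64.0³ × 14)
  = 6.78628e+08 / 2.93601e+07 = 23.114 N/mm = 23114 N/m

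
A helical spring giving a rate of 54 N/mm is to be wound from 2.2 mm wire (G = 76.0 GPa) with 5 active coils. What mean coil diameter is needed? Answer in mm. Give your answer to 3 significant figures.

9.38 mm

D = (Gd⁴/(8N_a·k))^(1/3) = (76.0×10³·2.2⁴/(8·5·54))^(1/3)
  = (824.234)^(1/3) = 9.3760 mm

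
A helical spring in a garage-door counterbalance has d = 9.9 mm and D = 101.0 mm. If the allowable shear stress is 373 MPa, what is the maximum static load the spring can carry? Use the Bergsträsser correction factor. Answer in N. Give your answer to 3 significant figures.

1240 N

C = D/d = 101.0/9.9 = 10.2020
K_B = (4C+2)/(4C−3) = 42.808/37.808 = 1.1322
τ_max = K·8FD/(πd³) → F_max = τ_allow·πd³/(8DK)
F_max = 373·π·9.9³/(8·101.0·1.1322) = 1.137e+06/914.86 = 1242.8 N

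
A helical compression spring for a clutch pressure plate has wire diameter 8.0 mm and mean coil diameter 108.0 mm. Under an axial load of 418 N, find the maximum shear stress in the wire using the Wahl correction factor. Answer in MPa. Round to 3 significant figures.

248 MPa

Spring index C = D/d = 108.0/8.0 = 13.5000
K_W = (4C−1)/(4C−4) + 0.615/C = 53.000/50.000 + 0.0456 = 1.1056
τ₀ = 8FD/(πd³) = 8·418·108.0/(π·8.0³) = 361152/1608.5 = 224.53 MPa
τ_max = K·τ₀ = 1.1056 × 224.53 = 248.23 MPa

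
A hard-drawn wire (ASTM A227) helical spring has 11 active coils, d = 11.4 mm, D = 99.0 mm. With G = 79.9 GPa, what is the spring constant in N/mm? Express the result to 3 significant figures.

15.8 N/mm

k = Gd⁴/(8D³N_a) = (79.9×10³ × 11.4⁴) / (8 × 99.0³ × 11)
  = 1.34948e+09 / 8.53863e+07 = 15.804 N/mm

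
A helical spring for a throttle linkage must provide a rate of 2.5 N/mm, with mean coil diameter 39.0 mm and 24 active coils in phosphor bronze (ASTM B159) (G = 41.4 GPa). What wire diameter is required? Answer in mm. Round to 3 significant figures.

d = (8D³N_a·k / G)^(1/4) = (8·39.0³·24·2.5 / (41.4×10³))^0.25
  = (687.76)^0.25 = 5.1210 mm

5.12 mm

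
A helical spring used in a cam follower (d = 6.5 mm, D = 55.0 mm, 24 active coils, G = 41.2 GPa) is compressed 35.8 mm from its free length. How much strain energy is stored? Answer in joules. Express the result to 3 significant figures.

1.48 J

k = Gd⁴/(8D³N_a) = (41.2×10³)(6.5⁴)/(8·55.0³·24) = 2.3023 N/mm
U = ½kδ² = 0.5 × 2.3023 × 35.8² = 1475.4 N·mm = 1.4754 J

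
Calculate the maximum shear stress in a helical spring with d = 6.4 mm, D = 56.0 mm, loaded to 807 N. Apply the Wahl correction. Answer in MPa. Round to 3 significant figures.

Spring index C = D/d = 56.0/6.4 = 8.7500
K_W = (4C−1)/(4C−4) + 0.615/C = 34.000/31.000 + 0.0703 = 1.1671
τ₀ = 8FD/(πd³) = 8·807·56.0/(π·6.4³) = 361536/823.55 = 439 MPa
τ_max = K·τ₀ = 1.1671 × 439 = 512.34 MPa

512 MPa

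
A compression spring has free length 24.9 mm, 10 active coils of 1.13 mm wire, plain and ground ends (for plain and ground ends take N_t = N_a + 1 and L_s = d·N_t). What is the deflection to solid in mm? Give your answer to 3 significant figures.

12.5 mm

N_t = 11; L_s = 1.13·11 = 12.43 mm
δ_solid = L₀ − L_s = 24.9 − 12.43 = 12.47 mm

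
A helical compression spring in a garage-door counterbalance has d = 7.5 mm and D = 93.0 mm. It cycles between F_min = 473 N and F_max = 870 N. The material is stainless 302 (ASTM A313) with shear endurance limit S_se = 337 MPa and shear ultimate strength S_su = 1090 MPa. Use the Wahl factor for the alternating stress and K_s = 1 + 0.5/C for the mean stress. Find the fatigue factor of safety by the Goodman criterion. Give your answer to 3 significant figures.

C = D/d = 93.0/7.5 = 12.4000; K_W = (4C−1)/(4C−4)+0.615/C = 1.1154; K_s = 1+0.5/C = 1.0403
F_a = (F_max−F_min)/2 = 198.5 N; F_m = (F_max+F_min)/2 = 671.5 N
τ_a = K_W·8F_aD/(πd³) = 1.1154 × 111.43 = 124.29 MPa
τ_m = K_s·8F_mD/(πd³) = 1.0403 × 376.95 = 392.15 MPa
Goodman: 1/n_f = τ_a/S_se + τ_m/S_su = 124.29/337 + 392.15/1090 = 0.36880 + 0.35977 = 0.72858
n_f = 1/0.72858 = 1.373

1.37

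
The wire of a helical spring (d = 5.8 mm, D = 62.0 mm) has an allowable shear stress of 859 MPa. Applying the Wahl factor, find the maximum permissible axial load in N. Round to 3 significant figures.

935 N

C = D/d = 62.0/5.8 = 10.6897
K_W = (4C−1)/(4C−4) + 0.615/C = 41.759/38.759 + 0.0575 = 1.1349
τ_max = K·8FD/(πd³) → F_max = τ_allow·πd³/(8DK)
F_max = 859·π·5.8³/(8·62.0·1.1349) = 5.2653e+05/562.93 = 935.35 N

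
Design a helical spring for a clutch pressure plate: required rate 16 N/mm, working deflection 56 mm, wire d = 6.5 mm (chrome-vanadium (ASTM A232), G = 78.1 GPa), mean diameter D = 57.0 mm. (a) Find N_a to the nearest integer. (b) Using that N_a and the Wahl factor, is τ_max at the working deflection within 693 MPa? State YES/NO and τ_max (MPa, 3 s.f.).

N_a = Gd⁴/(8D³k) = (78.1×10³)(6.5⁴)/(8·57.0³·16) = 5.881 → N_a = 6
Actual rate k = Gd⁴/(8D³·6) = 15.683 N/mm
Working load F = kδ = 15.683·56 = 878.27 N
C = 57.0/6.5 = 8.7692; K_W = (4C−1)/(4C−4)+0.615/C = 1.1667
τ_max = K_W·8FD/(πd³) = 1.1667·464.2 = 541.56 MPa
τ_max ≤ 693 MPa → acceptable

(a) 6 coils; (b) YES, τ_max = 542 MPa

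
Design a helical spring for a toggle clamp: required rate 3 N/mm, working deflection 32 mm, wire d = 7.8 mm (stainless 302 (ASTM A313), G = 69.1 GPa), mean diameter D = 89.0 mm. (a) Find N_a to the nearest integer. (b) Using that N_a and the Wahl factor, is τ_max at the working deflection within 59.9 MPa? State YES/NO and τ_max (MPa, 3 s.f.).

N_a = Gd⁴/(8D³k) = (69.1×10³)(7.8⁴)/(8·89.0³·3) = 15.12 → N_a = 15
Actual rate k = Gd⁴/(8D³·15) = 3.0235 N/mm
Working load F = kδ = 3.0235·32 = 96.751 N
C = 89.0/7.8 = 11.4103; K_W = (4C−1)/(4C−4)+0.615/C = 1.1259
τ_max = K_W·8FD/(πd³) = 1.1259·46.206 = 52.026 MPa
τ_max ≤ 59.9 MPa → acceptable

(a) 15 coils; (b) YES, τ_max = 52.0 MPa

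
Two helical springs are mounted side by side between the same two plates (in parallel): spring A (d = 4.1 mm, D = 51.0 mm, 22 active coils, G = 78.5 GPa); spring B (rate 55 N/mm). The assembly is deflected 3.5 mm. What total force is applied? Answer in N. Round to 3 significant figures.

196 N

k_A = Gd⁴/(8D³N_a) = (78.5×10³)(4.1⁴)/(8·51.0³·22) = 0.95013 N/mm
Parallel: k_eq = 0.95013 + 55 = 55.95 N/mm
F = k_eq·δ = 55.95·3.5 = 195.83 N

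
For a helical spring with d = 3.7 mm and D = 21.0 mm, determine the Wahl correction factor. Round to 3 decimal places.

1.269

C = D/d = 21.0/3.7 = 5.6757
K_W = (4C−1)/(4C−4) + 0.615/C = 21.703/18.703 + 0.1084 = 1.2688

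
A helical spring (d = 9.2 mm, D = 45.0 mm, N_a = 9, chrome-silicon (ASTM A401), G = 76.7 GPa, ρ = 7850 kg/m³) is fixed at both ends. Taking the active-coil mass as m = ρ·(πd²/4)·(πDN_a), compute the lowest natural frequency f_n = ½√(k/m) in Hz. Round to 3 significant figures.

k = Gd⁴/(8D³N_a) = (76.7×10³)(9.2⁴)/(8·45.0³·9) = 83.748 N/mm = 83748 N/m
Wire length L = πDN_a = π·45.0·9 = 1272.3 mm
m = ρ·(πd²/4)·L = 7850 × 66.476×10⁻⁶ m² × 1.2723 m = 0.66396 kg
f_n = ½√(k/m) = 0.5·√(83748/0.66396) = 0.5·√(1.2614e+05) = 177.58 Hz

178 Hz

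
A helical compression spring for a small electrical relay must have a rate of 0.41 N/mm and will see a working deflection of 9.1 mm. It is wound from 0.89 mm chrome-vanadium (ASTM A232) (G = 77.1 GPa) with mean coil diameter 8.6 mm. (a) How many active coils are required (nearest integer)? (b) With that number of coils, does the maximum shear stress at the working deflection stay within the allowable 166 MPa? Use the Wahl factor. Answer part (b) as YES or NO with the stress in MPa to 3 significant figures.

(a) 23 coils; (b) YES, τ_max = 134 MPa

N_a = Gd⁴/(8D³k) = (77.1×10³)(0.89⁴)/(8·8.6³·0.41) = 23.19 → N_a = 23
Actual rate k = Gd⁴/(8D³·23) = 0.41333 N/mm
Working load F = kδ = 0.41333·9.1 = 3.7613 N
C = 8.6/0.89 = 9.6629; K_W = (4C−1)/(4C−4)+0.615/C = 1.1502
τ_max = K_W·8FD/(πd³) = 1.1502·116.85 = 134.4 MPa
τ_max ≤ 166 MPa → acceptable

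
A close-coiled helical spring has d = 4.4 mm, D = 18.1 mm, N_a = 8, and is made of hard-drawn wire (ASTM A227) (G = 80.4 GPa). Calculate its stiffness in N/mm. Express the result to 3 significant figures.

k = Gd⁴/(8D³N_a) = (80.4×10³ × 4.4⁴) / (8 × 18.1³ × 8)
  = 3.01347e+07 / 379503 = 79.406 N/mm

79.4 N/mm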